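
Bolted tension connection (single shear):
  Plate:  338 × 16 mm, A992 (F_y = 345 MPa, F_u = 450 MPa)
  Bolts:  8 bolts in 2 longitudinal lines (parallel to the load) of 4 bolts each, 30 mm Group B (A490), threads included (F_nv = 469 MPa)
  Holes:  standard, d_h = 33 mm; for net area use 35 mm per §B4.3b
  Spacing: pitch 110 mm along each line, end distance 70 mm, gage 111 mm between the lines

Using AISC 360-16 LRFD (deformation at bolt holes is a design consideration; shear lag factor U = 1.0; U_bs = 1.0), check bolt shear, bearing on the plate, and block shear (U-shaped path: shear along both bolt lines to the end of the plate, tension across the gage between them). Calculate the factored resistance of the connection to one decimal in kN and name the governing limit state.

1989.1 kN (bolt shear governs)

Bolt shear: A_b = π(30)²/4 = 706.86 mm². φR_n = 0.75 × 469 × 706.86 × 8 × 1 = 1989.1 kN.
Bearing (16 mm plate, F_u = 450 MPa): end bolts L_c = 70 − 33/2 = 53.5, R_n = min(1.2×53.5×16×450, 2.4×30×16×450) = 462.24 kN/bolt; interior L_c = 110 − 33 = 77, R_n = 518.4 kN/bolt. φR_n = 0.75 × (2×462.24 + 6×518.4) = 3026.2 kN.
Block shear: shear path 2×[70+3×110] = 2×400 mm, A_gv = 12800, A_nv = 2×(400 − 3.5×35)×16 = 8880 mm²; tension across gage: (111 − 1×35)×16 = 1216 mm². R_n = min(0.6×450×8880, 0.6×345×12800) + 1.0×450×1216 = min(2397.6, 2649.6) + 547.2 = 2944.8 kN. φR_n = 0.75 × 2944.8 = 2208.6 kN.
Governing: min(1989.1, 3026.2, 2208.6) = 1989.1 kN → bolt shear.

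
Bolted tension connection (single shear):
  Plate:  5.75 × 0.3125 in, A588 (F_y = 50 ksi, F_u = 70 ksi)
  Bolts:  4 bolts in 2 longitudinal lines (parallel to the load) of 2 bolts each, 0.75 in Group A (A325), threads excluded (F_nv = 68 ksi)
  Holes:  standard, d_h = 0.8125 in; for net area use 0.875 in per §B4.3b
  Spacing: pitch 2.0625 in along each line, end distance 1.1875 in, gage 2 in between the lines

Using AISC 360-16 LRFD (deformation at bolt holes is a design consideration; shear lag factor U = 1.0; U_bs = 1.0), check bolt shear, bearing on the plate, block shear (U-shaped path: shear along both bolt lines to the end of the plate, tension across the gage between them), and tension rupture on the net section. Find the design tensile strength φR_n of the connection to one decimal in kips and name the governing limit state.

Bolt shear: A_b = π(0.75)²/4 = 0.44179 in². φR_n = 0.75 × 68 × 0.44179 × 4 × 1 = 90.1 kips.
Bearing (0.3125 in plate, F_u = 70 ksi): end bolts L_c = 1.1875 − 0.8125/2 = 0.78125, R_n = min(1.2×0.78125×0.3125×70, 2.4×0.75×0.3125×70) = 20.508 kips/bolt; interior L_c = 2.0625 − 0.8125 = 1.25, R_n = 32.813 kips/bolt. φR_n = 0.75 × (2×20.508 + 2×32.813) = 80.0 kips.
Block shear: shear path 2×[1.1875+1×2.0625] = 2×3.25 in, A_gv = 2.0313, A_nv = 2×(3.25 − 1.5×0.875)×0.3125 = 1.2109 in²; tension across gage: (2 − 1×0.875)×0.3125 = 0.35156 in². R_n = min(0.6×70×1.2109, 0.6×50×2.0313) + 1.0×70×0.35156 = min(50.858, 60.939) + 24.609 = 75.467 kips. φR_n = 0.75 × 75.467 = 56.6 kips.
Tension rupture (net): A_n = (5.75 − 2×0.875)×0.3125 = 1.25 in² (U = 1.0, A_e = A_n). φR_n = 0.75 × 70 × 1.25 = 65.6 kips.
Governing: min(90.1, 80.0, 56.6, 65.6) = 56.6 kips → block shear.

56.6 kips (block shear governs)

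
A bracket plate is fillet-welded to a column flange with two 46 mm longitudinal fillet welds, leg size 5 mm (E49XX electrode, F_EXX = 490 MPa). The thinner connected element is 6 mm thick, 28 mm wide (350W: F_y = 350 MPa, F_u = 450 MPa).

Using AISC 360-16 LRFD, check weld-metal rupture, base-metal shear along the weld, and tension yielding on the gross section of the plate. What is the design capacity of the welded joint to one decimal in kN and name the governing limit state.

52.9 kN (gross-section yield governs)

Weld metal: throat = 0.707×5 = 3.535 mm, L = 2×46 = 92 mm. φR_n = 0.75 × 0.6 × 490 × 3.535 × 92 = 71.7 kN.
Base metal shear (6 mm plate): yield φR_n = 1.0×0.6×350×6×92 = 115.9 kN; rupture φR_n = 0.75×0.6×450×6×92 = 111.8 kN; take 111.8 kN (rupture).
Tension yield (gross): A_g = 28×6 = 168 mm². φR_n = 0.90 × 350 × 168 = 52.9 kN.
Governing: min(71.7, 111.8, 52.9) = 52.9 kN → gross-section yield.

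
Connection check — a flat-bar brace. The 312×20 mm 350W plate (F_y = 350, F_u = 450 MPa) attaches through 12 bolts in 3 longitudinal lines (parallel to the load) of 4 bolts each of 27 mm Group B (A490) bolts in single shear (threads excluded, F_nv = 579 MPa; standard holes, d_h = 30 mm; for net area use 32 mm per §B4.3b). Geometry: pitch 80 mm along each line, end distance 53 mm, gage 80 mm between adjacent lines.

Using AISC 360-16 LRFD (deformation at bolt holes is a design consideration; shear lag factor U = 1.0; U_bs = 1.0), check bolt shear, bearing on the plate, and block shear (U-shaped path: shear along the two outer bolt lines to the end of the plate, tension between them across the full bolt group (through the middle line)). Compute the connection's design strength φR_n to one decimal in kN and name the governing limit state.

Bolt shear: A_b = π(27)²/4 = 572.56 mm². φR_n = 0.75 × 579 × 572.56 × 12 × 1 = 2983.6 kN.
Bearing (20 mm plate, F_u = 450 MPa): end bolts L_c = 53 − 30/2 = 38, R_n = min(1.2×38×20×450, 2.4×27×20×450) = 410.4 kN/bolt; interior L_c = 80 − 30 = 50, R_n = 540 kN/bolt. φR_n = 0.75 × (3×410.4 + 9×540) = 4568.4 kN.
Block shear: shear path 2×[53+3×80] = 2×293 mm, A_gv = 11720, A_nv = 2×(293 − 3.5×32)×20 = 7240 mm²; tension across gage: (160 − 2×32)×20 = 1920 mm². R_n = min(0.6×450×7240, 0.6×350×11720) + 1.0×450×1920 = min(1954.8, 2461.2) + 864 = 2818.8 kN. φR_n = 0.75 × 2818.8 = 2114.1 kN.
Governing: min(2983.6, 4568.4, 2114.1) = 2114.1 kN → block shear.

2114.1 kN (block shear governs)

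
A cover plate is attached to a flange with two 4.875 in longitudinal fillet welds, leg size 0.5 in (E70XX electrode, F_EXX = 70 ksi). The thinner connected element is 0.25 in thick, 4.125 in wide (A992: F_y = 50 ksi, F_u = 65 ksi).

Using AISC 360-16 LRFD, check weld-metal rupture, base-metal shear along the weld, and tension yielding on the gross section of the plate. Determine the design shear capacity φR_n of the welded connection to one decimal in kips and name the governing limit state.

46.4 kips (gross-section yield governs)

Weld metal: throat = 0.707×0.5 = 0.3535 in, L = 2×4.875 = 9.75 in. φR_n = 0.75 × 0.6 × 70 × 0.3535 × 9.75 = 108.6 kips.
Base metal shear (0.25 in plate): yield φR_n = 1.0×0.6×50×0.25×9.75 = 73.1 kips; rupture φR_n = 0.75×0.6×65×0.25×9.75 = 71.3 kips; take 71.3 kips (rupture).
Tension yield (gross): A_g = 4.125×0.25 = 1.0313 in². φR_n = 0.90 × 50 × 1.0313 = 46.4 kips.
Governing: min(108.6, 71.3, 46.4) = 46.4 kips → gross-section yield.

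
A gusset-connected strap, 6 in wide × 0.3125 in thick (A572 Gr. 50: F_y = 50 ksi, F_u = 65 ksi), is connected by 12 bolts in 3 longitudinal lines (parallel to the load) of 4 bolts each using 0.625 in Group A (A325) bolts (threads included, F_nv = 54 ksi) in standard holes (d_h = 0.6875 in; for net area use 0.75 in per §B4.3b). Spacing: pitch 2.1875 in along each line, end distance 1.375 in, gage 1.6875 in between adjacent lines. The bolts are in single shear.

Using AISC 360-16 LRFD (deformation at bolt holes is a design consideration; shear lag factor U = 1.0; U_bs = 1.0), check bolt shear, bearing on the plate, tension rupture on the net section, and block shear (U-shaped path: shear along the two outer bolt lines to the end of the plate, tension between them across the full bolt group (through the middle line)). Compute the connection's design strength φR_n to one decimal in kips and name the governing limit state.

Bolt shear: A_b = π(0.625)²/4 = 0.3068 in². φR_n = 0.75 × 54 × 0.3068 × 12 × 1 = 149.1 kips.
Bearing (0.3125 in plate, F_u = 65 ksi): end bolts L_c = 1.375 − 0.6875/2 = 1.03125, R_n = min(1.2×1.03125×0.3125×65, 2.4×0.625×0.3125×65) = 25.137 kips/bolt; interior L_c = 2.1875 − 0.6875 = 1.5, R_n = 30.469 kips/bolt. φR_n = 0.75 × (3×25.137 + 9×30.469) = 262.2 kips.
Tension rupture (net): A_n = (6 − 3×0.75)×0.3125 = 1.1719 in² (U = 1.0, A_e = A_n). φR_n = 0.75 × 65 × 1.1719 = 57.1 kips.
Block shear: shear path 2×[1.375+3×2.1875] = 2×7.9375 in, A_gv = 4.9609, A_nv = 2×(7.9375 − 3.5×0.75)×0.3125 = 3.3203 in²; tension across gage: (3.375 − 2×0.75)×0.3125 = 0.58594 in². R_n = min(0.6×65×3.3203, 0.6×50×4.9609) + 1.0×65×0.58594 = min(129.49, 148.83) + 38.086 = 167.58 kips. φR_n = 0.75 × 167.58 = 125.7 kips.
Governing: min(149.1, 262.2, 57.1, 125.7) = 57.1 kips → net-section rupture.

57.1 kips (net-section rupture governs)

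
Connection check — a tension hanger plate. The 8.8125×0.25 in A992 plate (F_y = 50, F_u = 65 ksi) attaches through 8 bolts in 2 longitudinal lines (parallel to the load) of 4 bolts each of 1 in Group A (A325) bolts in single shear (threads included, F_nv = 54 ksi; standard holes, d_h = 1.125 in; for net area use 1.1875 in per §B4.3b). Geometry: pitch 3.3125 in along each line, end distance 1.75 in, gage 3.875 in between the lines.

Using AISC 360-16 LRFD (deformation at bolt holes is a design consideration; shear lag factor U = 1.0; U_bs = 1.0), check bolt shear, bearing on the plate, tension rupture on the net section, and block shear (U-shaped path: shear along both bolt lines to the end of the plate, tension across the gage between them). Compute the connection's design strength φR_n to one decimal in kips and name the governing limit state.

Bolt shear: A_b = π(1)²/4 = 0.7854 in². φR_n = 0.75 × 54 × 0.7854 × 8 × 1 = 254.5 kips.
Bearing (0.25 in plate, F_u = 65 ksi): end bolts L_c = 1.75 − 1.125/2 = 1.1875, R_n = min(1.2×1.1875×0.25×65, 2.4×1×0.25×65) = 23.156 kips/bolt; interior L_c = 3.3125 − 1.125 = 2.1875, R_n = 39 kips/bolt. φR_n = 0.75 × (2×23.156 + 6×39) = 210.2 kips.
Tension rupture (net): A_n = (8.8125 − 2×1.1875)×0.25 = 1.6094 in² (U = 1.0, A_e = A_n). φR_n = 0.75 × 65 × 1.6094 = 78.5 kips.
Block shear: shear path 2×[1.75+3×3.3125] = 2×11.6875 in, A_gv = 5.8438, A_nv = 2×(11.6875 − 3.5×1.1875)×0.25 = 3.7656 in²; tension across gage: (3.875 − 1×1.1875)×0.25 = 0.67188 in². R_n = min(0.6×65×3.7656, 0.6×50×5.8438) + 1.0×65×0.67188 = min(146.86, 175.31) + 43.672 = 190.53 kips. φR_n = 0.75 × 190.53 = 142.9 kips.
Governing: min(254.5, 210.2, 78.5, 142.9) = 78.5 kips → net-section rupture.

78.5 kips (net-section rupture governs)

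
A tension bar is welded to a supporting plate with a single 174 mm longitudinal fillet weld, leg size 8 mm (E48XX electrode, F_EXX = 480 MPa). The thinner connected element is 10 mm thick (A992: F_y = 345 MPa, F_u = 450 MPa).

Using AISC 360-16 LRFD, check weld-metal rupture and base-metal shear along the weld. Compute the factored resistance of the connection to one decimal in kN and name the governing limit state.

212.6 kN (weld metal governs)

Weld metal: throat = 0.707×8 = 5.656 mm, L = 174 mm. φR_n = 0.75 × 0.6 × 480 × 5.656 × 174 = 212.6 kN.
Base metal shear (10 mm plate): yield φR_n = 1.0×0.6×345×10×174 = 360.2 kN; rupture φR_n = 0.75×0.6×450×10×174 = 352.4 kN; take 352.4 kN (rupture).
Governing: min(212.6, 352.4) = 212.6 kN → weld metal.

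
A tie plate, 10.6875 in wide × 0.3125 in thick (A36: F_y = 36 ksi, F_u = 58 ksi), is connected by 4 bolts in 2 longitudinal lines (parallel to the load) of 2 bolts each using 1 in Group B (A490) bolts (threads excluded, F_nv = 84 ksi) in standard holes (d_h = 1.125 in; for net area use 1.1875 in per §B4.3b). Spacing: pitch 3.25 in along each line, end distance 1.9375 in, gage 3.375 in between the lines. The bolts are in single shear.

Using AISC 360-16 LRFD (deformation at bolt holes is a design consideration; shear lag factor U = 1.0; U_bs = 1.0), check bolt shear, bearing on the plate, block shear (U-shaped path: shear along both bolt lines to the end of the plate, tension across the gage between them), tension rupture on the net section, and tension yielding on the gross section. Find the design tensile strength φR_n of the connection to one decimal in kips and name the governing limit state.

Bolt shear: A_b = π(1)²/4 = 0.7854 in². φR_n = 0.75 × 84 × 0.7854 × 4 × 1 = 197.9 kips.
Bearing (0.3125 in plate, F_u = 58 ksi): end bolts L_c = 1.9375 − 1.125/2 = 1.375, R_n = min(1.2×1.375×0.3125×58, 2.4×1×0.3125×58) = 29.906 kips/bolt; interior L_c = 3.25 − 1.125 = 2.125, R_n = 43.5 kips/bolt. φR_n = 0.75 × (2×29.906 + 2×43.5) = 110.1 kips.
Block shear: shear path 2×[1.9375+1×3.25] = 2×5.1875 in, A_gv = 3.2422, A_nv = 2×(5.1875 − 1.5×1.1875)×0.3125 = 2.1289 in²; tension across gage: (3.375 − 1×1.1875)×0.3125 = 0.68359 in². R_n = min(0.6×58×2.1289, 0.6×36×3.2422) + 1.0×58×0.68359 = min(74.086, 70.032) + 39.648 = 109.68 kips. φR_n = 0.75 × 109.68 = 82.3 kips.
Tension rupture (net): A_n = (10.6875 − 2×1.1875)×0.3125 = 2.5977 in² (U = 1.0, A_e = A_n). φR_n = 0.75 × 58 × 2.5977 = 113.0 kips.
Tension yield (gross): A_g = 10.6875×0.3125 = 3.3398 in². φR_n = 0.90 × 36 × 3.3398 = 108.2 kips.
Governing: min(197.9, 110.1, 82.3, 113.0, 108.2) = 82.3 kips → block shear.

82.3 kips (block shear governs)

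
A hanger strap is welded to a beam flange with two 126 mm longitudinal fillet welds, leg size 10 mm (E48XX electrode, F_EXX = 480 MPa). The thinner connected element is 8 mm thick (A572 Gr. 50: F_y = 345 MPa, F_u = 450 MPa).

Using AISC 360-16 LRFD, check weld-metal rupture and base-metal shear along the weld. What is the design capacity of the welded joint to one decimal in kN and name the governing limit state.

Weld metal: throat = 0.707×10 = 7.07 mm, L = 2×126 = 252 mm. φR_n = 0.75 × 0.6 × 480 × 7.07 × 252 = 384.8 kN.
Base metal shear (8 mm plate): yield φR_n = 1.0×0.6×345×8×252 = 417.3 kN; rupture φR_n = 0.75×0.6×450×8×252 = 408.2 kN; take 408.2 kN (rupture).
Governing: min(384.8, 408.2) = 384.8 kN → weld metal.

384.8 kN (weld metal governs)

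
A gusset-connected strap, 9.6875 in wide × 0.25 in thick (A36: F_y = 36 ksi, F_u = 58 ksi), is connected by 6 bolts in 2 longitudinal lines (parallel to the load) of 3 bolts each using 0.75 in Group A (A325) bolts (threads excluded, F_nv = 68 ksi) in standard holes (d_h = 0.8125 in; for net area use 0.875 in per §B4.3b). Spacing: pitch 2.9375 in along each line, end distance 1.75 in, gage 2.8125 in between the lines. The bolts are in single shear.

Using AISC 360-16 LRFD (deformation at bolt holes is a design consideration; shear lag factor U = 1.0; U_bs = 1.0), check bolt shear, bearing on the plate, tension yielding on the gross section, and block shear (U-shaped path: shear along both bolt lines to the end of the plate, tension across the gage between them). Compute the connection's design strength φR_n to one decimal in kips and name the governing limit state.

78.5 kips (gross-section yield governs)

Bolt shear: A_b = π(0.75)²/4 = 0.44179 in². φR_n = 0.75 × 68 × 0.44179 × 6 × 1 = 135.2 kips.
Bearing (0.25 in plate, F_u = 58 ksi): end bolts L_c = 1.75 − 0.8125/2 = 1.34375, R_n = min(1.2×1.34375×0.25×58, 2.4×0.75×0.25×58) = 23.381 kips/bolt; interior L_c = 2.9375 − 0.8125 = 2.125, R_n = 26.1 kips/bolt. φR_n = 0.75 × (2×23.381 + 4×26.1) = 113.4 kips.
Tension yield (gross): A_g = 9.6875×0.25 = 2.4219 in². φR_n = 0.90 × 36 × 2.4219 = 78.5 kips.
Block shear: shear path 2×[1.75+2×2.9375] = 2×7.625 in, A_gv = 3.8125, A_nv = 2×(7.625 − 2.5×0.875)×0.25 = 2.7188 in²; tension across gage: (2.8125 − 1×0.875)×0.25 = 0.48438 in². R_n = min(0.6×58×2.7188, 0.6×36×3.8125) + 1.0×58×0.48438 = min(94.614, 82.35) + 28.094 = 110.44 kips. φR_n = 0.75 × 110.44 = 82.8 kips.
Governing: min(135.2, 113.4, 78.5, 82.8) = 78.5 kips → gross-section yield.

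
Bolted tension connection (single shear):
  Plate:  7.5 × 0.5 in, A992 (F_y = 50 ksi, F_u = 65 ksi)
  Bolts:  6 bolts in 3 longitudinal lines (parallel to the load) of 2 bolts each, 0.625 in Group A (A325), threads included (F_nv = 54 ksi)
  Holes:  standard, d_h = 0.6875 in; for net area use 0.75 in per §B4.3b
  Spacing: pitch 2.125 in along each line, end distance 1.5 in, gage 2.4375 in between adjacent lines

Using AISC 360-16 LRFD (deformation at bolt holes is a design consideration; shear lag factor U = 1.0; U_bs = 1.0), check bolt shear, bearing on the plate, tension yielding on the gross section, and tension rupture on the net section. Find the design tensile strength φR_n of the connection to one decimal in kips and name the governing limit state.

Bolt shear: A_b = π(0.625)²/4 = 0.3068 in². φR_n = 0.75 × 54 × 0.3068 × 6 × 1 = 74.6 kips.
Bearing (0.5 in plate, F_u = 65 ksi): end bolts L_c = 1.5 − 0.6875/2 = 1.15625, R_n = min(1.2×1.15625×0.5×65, 2.4×0.625×0.5×65) = 45.094 kips/bolt; interior L_c = 2.125 − 0.6875 = 1.4375, R_n = 48.75 kips/bolt. φR_n = 0.75 × (3×45.094 + 3×48.75) = 211.1 kips.
Tension yield (gross): A_g = 7.5×0.5 = 3.75 in². φR_n = 0.90 × 50 × 3.75 = 168.8 kips.
Tension rupture (net): A_n = (7.5 − 3×0.75)×0.5 = 2.625 in² (U = 1.0, A_e = A_n). φR_n = 0.75 × 65 × 2.625 = 128.0 kips.
Governing: min(74.6, 211.1, 168.8, 128.0) = 74.6 kips → bolt shear.

74.6 kips (bolt shear governs)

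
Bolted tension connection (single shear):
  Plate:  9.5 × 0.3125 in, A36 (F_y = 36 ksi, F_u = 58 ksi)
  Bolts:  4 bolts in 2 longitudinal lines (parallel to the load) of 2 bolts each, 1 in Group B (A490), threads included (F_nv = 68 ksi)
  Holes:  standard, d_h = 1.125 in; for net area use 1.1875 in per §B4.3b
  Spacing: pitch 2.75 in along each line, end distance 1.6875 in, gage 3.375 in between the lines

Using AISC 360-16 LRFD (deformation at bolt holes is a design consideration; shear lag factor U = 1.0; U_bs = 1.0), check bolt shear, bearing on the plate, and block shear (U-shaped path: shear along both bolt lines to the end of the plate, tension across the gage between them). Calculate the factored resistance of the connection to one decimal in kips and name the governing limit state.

73.1 kips (block shear governs)

Bolt shear: A_b = π(1)²/4 = 0.7854 in². φR_n = 0.75 × 68 × 0.7854 × 4 × 1 = 160.2 kips.
Bearing (0.3125 in plate, F_u = 58 ksi): end bolts L_c = 1.6875 − 1.125/2 = 1.125, R_n = min(1.2×1.125×0.3125×58, 2.4×1×0.3125×58) = 24.469 kips/bolt; interior L_c = 2.75 − 1.125 = 1.625, R_n = 35.344 kips/bolt. φR_n = 0.75 × (2×24.469 + 2×35.344) = 89.7 kips.
Block shear: shear path 2×[1.6875+1×2.75] = 2×4.4375 in, A_gv = 2.7734, A_nv = 2×(4.4375 − 1.5×1.1875)×0.3125 = 1.6602 in²; tension across gage: (3.375 − 1×1.1875)×0.3125 = 0.68359 in². R_n = min(0.6×58×1.6602, 0.6×36×2.7734) + 1.0×58×0.68359 = min(57.775, 59.905) + 39.648 = 97.423 kips. φR_n = 0.75 × 97.423 = 73.1 kips.
Governing: min(160.2, 89.7, 73.1) = 73.1 kips → block shear.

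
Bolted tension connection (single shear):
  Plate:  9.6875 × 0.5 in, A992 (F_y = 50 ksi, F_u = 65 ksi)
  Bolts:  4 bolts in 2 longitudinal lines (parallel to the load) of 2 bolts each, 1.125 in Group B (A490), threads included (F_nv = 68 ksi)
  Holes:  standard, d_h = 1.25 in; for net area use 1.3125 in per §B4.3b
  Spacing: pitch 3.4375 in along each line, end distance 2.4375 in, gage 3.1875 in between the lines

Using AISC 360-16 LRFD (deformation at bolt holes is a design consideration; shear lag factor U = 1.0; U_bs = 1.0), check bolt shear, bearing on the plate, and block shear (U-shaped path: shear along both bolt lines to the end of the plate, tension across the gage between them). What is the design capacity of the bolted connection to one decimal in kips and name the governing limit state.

Bolt shear: A_b = π(1.125)²/4 = 0.99402 in². φR_n = 0.75 × 68 × 0.99402 × 4 × 1 = 202.8 kips.
Bearing (0.5 in plate, F_u = 65 ksi): end bolts L_c = 2.4375 − 1.25/2 = 1.8125, R_n = min(1.2×1.8125×0.5×65, 2.4×1.125×0.5×65) = 70.688 kips/bolt; interior L_c = 3.4375 − 1.25 = 2.1875, R_n = 85.313 kips/bolt. φR_n = 0.75 × (2×70.688 + 2×85.313) = 234.0 kips.
Block shear: shear path 2×[2.4375+1×3.4375] = 2×5.875 in, A_gv = 5.875, A_nv = 2×(5.875 − 1.5×1.3125)×0.5 = 3.9063 in²; tension across gage: (3.1875 − 1×1.3125)×0.5 = 0.9375 in². R_n = min(0.6×65×3.9063, 0.6×50×5.875) + 1.0×65×0.9375 = min(152.35, 176.25) + 60.938 = 213.29 kips. φR_n = 0.75 × 213.29 = 160.0 kips.
Governing: min(202.8, 234.0, 160.0) = 160.0 kips → block shear.

160.0 kips (block shear governs)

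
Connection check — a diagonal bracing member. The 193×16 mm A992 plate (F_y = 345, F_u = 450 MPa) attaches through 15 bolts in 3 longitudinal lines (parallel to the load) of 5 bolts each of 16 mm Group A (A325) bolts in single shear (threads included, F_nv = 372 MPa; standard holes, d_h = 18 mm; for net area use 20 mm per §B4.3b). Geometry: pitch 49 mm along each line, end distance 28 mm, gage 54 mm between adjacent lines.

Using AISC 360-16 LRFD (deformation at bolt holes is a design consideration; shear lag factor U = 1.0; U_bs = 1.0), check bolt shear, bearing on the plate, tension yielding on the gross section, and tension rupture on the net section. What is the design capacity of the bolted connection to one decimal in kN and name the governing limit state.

718.2 kN (net-section rupture governs)

Bolt shear: A_b = π(16)²/4 = 201.06 mm². φR_n = 0.75 × 372 × 201.06 × 15 × 1 = 841.4 kN.
Bearing (16 mm plate, F_u = 450 MPa): end bolts L_c = 28 − 18/2 = 19, R_n = min(1.2×19×16×450, 2.4×16×16×450) = 164.16 kN/bolt; interior L_c = 49 − 18 = 31, R_n = 267.84 kN/bolt. φR_n = 0.75 × (3×164.16 + 12×267.84) = 2779.9 kN.
Tension yield (gross): A_g = 193×16 = 3088 mm². φR_n = 0.90 × 345 × 3088 = 958.8 kN.
Tension rupture (net): A_n = (193 − 3×20)×16 = 2128 mm² (U = 1.0, A_e = A_n). φR_n = 0.75 × 450 × 2128 = 718.2 kN.
Governing: min(841.4, 2779.9, 958.8, 718.2) = 718.2 kN → net-section rupture.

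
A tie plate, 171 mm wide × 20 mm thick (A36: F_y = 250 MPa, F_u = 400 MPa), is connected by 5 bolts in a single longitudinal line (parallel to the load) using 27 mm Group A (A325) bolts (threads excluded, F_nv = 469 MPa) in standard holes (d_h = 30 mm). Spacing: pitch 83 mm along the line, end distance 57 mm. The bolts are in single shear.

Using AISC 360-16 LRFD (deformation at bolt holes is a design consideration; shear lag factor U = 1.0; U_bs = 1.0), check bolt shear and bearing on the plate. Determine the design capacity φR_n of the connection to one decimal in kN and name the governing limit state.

1007.0 kN (bolt shear governs)

Bolt shear: A_b = π(27)²/4 = 572.56 mm². φR_n = 0.75 × 469 × 572.56 × 5 × 1 = 1007.0 kN.
Bearing (20 mm plate, F_u = 400 MPa): end bolts L_c = 57 − 30/2 = 42, R_n = min(1.2×42×20×400, 2.4×27×20×400) = 403.2 kN/bolt; interior L_c = 83 − 30 = 53, R_n = 508.8 kN/bolt. φR_n = 0.75 × (1×403.2 + 4×508.8) = 1828.8 kN.
Governing: min(1007.0, 1828.8) = 1007.0 kN → bolt shear.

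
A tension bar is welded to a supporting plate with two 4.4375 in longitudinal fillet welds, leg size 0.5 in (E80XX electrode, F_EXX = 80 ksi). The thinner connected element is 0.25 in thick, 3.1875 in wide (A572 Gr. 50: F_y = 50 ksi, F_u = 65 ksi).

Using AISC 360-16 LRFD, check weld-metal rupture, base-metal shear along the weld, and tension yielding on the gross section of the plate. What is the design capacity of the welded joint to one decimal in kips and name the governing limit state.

Weld metal: throat = 0.707×0.5 = 0.3535 in, L = 2×4.4375 = 8.875 in. φR_n = 0.75 × 0.6 × 80 × 0.3535 × 8.875 = 112.9 kips.
Base metal shear (0.25 in plate): yield φR_n = 1.0×0.6×50×0.25×8.875 = 66.6 kips; rupture φR_n = 0.75×0.6×65×0.25×8.875 = 64.9 kips; take 64.9 kips (rupture).
Tension yield (gross): A_g = 3.1875×0.25 = 0.79688 in². φR_n = 0.90 × 50 × 0.79688 = 35.9 kips.
Governing: min(112.9, 64.9, 35.9) = 35.9 kips → gross-section yield.

35.9 kips (gross-section yield governs)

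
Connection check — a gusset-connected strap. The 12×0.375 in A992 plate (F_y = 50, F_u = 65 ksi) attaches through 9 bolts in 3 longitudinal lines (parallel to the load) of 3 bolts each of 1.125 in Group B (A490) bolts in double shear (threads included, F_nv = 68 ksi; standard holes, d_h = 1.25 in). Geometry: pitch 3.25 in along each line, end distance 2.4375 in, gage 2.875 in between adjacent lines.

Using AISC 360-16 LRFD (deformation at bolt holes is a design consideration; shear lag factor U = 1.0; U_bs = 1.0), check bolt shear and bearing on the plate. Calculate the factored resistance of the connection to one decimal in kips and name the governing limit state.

382.5 kips (bearing governs)

Bolt shear: A_b = π(1.125)²/4 = 0.99402 in². φR_n = 0.75 × 68 × 0.99402 × 9 × 2 = 912.5 kips.
Bearing (0.375 in plate, F_u = 65 ksi): end bolts L_c = 2.4375 − 1.25/2 = 1.8125, R_n = min(1.2×1.8125×0.375×65, 2.4×1.125×0.375×65) = 53.016 kips/bolt; interior L_c = 3.25 − 1.25 = 2, R_n = 58.5 kips/bolt. φR_n = 0.75 × (3×53.016 + 6×58.5) = 382.5 kips.
Governing: min(912.5, 382.5) = 382.5 kips → bearing.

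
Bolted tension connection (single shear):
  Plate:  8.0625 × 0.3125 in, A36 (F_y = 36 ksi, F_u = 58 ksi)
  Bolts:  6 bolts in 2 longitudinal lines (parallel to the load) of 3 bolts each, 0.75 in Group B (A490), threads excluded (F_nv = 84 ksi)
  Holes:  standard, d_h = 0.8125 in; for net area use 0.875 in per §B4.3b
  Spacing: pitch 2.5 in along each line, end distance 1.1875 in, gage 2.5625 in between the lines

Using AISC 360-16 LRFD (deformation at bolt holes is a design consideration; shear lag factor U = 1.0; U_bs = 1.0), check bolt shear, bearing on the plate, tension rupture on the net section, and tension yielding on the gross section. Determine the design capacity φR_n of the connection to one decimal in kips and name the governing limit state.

81.6 kips (gross-section yield governs)

Bolt shear: A_b = π(0.75)²/4 = 0.44179 in². φR_n = 0.75 × 84 × 0.44179 × 6 × 1 = 167.0 kips.
Bearing (0.3125 in plate, F_u = 58 ksi): end bolts L_c = 1.1875 − 0.8125/2 = 0.78125, R_n = min(1.2×0.78125×0.3125×58, 2.4×0.75×0.3125×58) = 16.992 kips/bolt; interior L_c = 2.5 − 0.8125 = 1.6875, R_n = 32.625 kips/bolt. φR_n = 0.75 × (2×16.992 + 4×32.625) = 123.4 kips.
Tension rupture (net): A_n = (8.0625 − 2×0.875)×0.3125 = 1.9727 in² (U = 1.0, A_e = A_n). φR_n = 0.75 × 58 × 1.9727 = 85.8 kips.
Tension yield (gross): A_g = 8.0625×0.3125 = 2.5195 in². φR_n = 0.90 × 36 × 2.5195 = 81.6 kips.
Governing: min(167.0, 123.4, 85.8, 81.6) = 81.6 kips → gross-section yield.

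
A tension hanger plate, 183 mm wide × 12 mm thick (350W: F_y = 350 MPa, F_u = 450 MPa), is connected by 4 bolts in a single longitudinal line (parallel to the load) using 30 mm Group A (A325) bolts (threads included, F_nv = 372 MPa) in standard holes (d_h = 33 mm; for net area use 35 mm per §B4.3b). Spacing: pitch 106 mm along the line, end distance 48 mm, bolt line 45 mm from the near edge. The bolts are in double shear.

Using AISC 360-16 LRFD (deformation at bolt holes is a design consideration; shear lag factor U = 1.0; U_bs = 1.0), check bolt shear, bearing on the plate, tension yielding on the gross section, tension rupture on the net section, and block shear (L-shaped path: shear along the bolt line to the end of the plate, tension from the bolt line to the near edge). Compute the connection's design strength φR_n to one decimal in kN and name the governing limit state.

Bolt shear: A_b = π(30)²/4 = 706.86 mm². φR_n = 0.75 × 372 × 706.86 × 4 × 2 = 1577.7 kN.
Bearing (12 mm plate, F_u = 450 MPa): end bolts L_c = 48 − 33/2 = 31.5, R_n = min(1.2×31.5×12×450, 2.4×30×12×450) = 204.12 kN/bolt; interior L_c = 106 − 33 = 73, R_n = 388.8 kN/bolt. φR_n = 0.75 × (1×204.12 + 3×388.8) = 1027.9 kN.
Tension yield (gross): A_g = 183×12 = 2196 mm². φR_n = 0.90 × 350 × 2196 = 691.7 kN.
Tension rupture (net): A_n = (183 − 1×35)×12 = 1776 mm² (U = 1.0, A_e = A_n). φR_n = 0.75 × 450 × 1776 = 599.4 kN.
Block shear: shear path 1×[48+3×106] = 1×366 mm, A_gv = 4392, A_nv = 1×(366 − 3.5×35)×12 = 2922 mm²; tension to near edge: (45 − 0.5×35)×12 = 330 mm². R_n = min(0.6×450×2922, 0.6×350×4392) + 1.0×450×330 = min(788.94, 922.32) + 148.5 = 937.44 kN. φR_n = 0.75 × 937.44 = 703.1 kN.
Governing: min(1577.7, 1027.9, 691.7, 599.4, 703.1) = 599.4 kN → net-section rupture.

599.4 kN (net-section rupture governs)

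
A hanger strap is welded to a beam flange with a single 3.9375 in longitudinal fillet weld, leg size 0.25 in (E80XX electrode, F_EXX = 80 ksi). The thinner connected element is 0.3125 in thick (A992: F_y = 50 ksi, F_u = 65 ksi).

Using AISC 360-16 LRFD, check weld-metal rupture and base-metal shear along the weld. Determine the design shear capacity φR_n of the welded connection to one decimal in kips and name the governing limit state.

25.1 kips (weld metal governs)

Weld metal: throat = 0.707×0.25 = 0.17675 in, L = 3.9375 in. φR_n = 0.75 × 0.6 × 80 × 0.17675 × 3.9375 = 25.1 kips.
Base metal shear (0.3125 in plate): yield φR_n = 1.0×0.6×50×0.3125×3.9375 = 36.9 kips; rupture φR_n = 0.75×0.6×65×0.3125×3.9375 = 36.0 kips; take 36.0 kips (rupture).
Governing: min(25.1, 36.0) = 25.1 kips → weld metal.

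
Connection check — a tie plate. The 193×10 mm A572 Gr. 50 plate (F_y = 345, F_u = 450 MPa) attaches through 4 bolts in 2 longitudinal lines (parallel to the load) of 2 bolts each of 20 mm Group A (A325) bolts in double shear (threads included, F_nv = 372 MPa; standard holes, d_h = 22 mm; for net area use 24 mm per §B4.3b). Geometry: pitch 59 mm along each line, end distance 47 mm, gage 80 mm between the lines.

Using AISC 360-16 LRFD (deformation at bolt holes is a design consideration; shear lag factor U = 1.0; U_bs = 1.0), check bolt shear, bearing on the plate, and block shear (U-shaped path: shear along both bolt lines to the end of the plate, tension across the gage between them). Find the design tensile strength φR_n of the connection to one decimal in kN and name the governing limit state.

472.5 kN (block shear governs)

Bolt shear: A_b = π(20)²/4 = 314.16 mm². φR_n = 0.75 × 372 × 314.16 × 4 × 2 = 701.2 kN.
Bearing (10 mm plate, F_u = 450 MPa): end bolts L_c = 47 − 22/2 = 36, R_n = min(1.2×36×10×450, 2.4×20×10×450) = 194.4 kN/bolt; interior L_c = 59 − 22 = 37, R_n = 199.8 kN/bolt. φR_n = 0.75 × (2×194.4 + 2×199.8) = 591.3 kN.
Block shear: shear path 2×[47+1×59] = 2×106 mm, A_gv = 2120, A_nv = 2×(106 − 1.5×24)×10 = 1400 mm²; tension across gage: (80 − 1×24)×10 = 560 mm². R_n = min(0.6×450×1400, 0.6×345×2120) + 1.0×450×560 = min(378, 438.84) + 252 = 630 kN. φR_n = 0.75 × 630 = 472.5 kN.
Governing: min(701.2, 591.3, 472.5) = 472.5 kN → block shear.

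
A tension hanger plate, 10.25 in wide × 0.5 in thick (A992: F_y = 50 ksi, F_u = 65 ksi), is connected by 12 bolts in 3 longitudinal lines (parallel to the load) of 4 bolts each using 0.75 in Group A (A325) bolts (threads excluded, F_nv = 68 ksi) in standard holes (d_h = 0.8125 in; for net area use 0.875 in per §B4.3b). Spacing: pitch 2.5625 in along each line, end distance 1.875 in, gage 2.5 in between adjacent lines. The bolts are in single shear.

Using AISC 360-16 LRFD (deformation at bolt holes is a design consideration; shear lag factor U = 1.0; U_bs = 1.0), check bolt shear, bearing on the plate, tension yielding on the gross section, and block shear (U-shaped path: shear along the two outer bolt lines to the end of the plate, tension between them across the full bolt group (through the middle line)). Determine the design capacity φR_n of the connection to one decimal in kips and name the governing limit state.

Bolt shear: A_b = π(0.75)²/4 = 0.44179 in². φR_n = 0.75 × 68 × 0.44179 × 12 × 1 = 270.4 kips.
Bearing (0.5 in plate, F_u = 65 ksi): end bolts L_c = 1.875 − 0.8125/2 = 1.46875, R_n = min(1.2×1.46875×0.5×65, 2.4×0.75×0.5×65) = 57.281 kips/bolt; interior L_c = 2.5625 − 0.8125 = 1.75, R_n = 58.5 kips/bolt. φR_n = 0.75 × (3×57.281 + 9×58.5) = 523.8 kips.
Tension yield (gross): A_g = 10.25×0.5 = 5.125 in². φR_n = 0.90 × 50 × 5.125 = 230.6 kips.
Block shear: shear path 2×[1.875+3×2.5625] = 2×9.5625 in, A_gv = 9.5625, A_nv = 2×(9.5625 − 3.5×0.875)×0.5 = 6.5 in²; tension across gage: (5 − 2×0.875)×0.5 = 1.625 in². R_n = min(0.6×65×6.5, 0.6×50×9.5625) + 1.0×65×1.625 = min(253.5, 286.88) + 105.63 = 359.13 kips. φR_n = 0.75 × 359.13 = 269.3 kips.
Governing: min(270.4, 523.8, 230.6, 269.3) = 230.6 kips → gross-section yield.

230.6 kips (gross-section yield governs)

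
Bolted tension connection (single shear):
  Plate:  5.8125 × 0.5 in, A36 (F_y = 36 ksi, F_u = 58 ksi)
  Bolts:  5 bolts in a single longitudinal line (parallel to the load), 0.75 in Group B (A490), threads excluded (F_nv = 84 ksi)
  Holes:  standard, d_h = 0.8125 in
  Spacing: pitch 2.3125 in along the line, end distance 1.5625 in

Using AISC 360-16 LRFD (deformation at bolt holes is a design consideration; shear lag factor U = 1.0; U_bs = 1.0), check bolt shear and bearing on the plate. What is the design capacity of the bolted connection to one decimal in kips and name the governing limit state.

139.2 kips (bolt shear governs)

Bolt shear: A_b = π(0.75)²/4 = 0.44179 in². φR_n = 0.75 × 84 × 0.44179 × 5 × 1 = 139.2 kips.
Bearing (0.5 in plate, F_u = 58 ksi): end bolts L_c = 1.5625 − 0.8125/2 = 1.15625, R_n = min(1.2×1.15625×0.5×58, 2.4×0.75×0.5×58) = 40.238 kips/bolt; interior L_c = 2.3125 − 0.8125 = 1.5, R_n = 52.2 kips/bolt. φR_n = 0.75 × (1×40.238 + 4×52.2) = 186.8 kips.
Governing: min(139.2, 186.8) = 139.2 kips → bolt shear.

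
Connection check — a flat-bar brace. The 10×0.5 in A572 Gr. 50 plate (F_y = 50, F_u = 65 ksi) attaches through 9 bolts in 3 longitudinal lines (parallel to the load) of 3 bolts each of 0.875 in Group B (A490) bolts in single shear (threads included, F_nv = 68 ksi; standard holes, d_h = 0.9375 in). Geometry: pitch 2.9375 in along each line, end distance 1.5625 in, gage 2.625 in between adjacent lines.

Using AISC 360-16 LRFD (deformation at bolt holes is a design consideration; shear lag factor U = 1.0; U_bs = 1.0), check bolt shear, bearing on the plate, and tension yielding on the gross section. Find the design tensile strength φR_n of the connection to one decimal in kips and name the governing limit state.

225.0 kips (gross-section yield governs)

Bolt shear: A_b = π(0.875)²/4 = 0.60132 in². φR_n = 0.75 × 68 × 0.60132 × 9 × 1 = 276.0 kips.
Bearing (0.5 in plate, F_u = 65 ksi): end bolts L_c = 1.5625 − 0.9375/2 = 1.09375, R_n = min(1.2×1.09375×0.5×65, 2.4×0.875×0.5×65) = 42.656 kips/bolt; interior L_c = 2.9375 − 0.9375 = 2, R_n = 68.25 kips/bolt. φR_n = 0.75 × (3×42.656 + 6×68.25) = 403.1 kips.
Tension yield (gross): A_g = 10×0.5 = 5 in². φR_n = 0.90 × 50 × 5 = 225.0 kips.
Governing: min(276.0, 403.1, 225.0) = 225.0 kips → gross-section yield.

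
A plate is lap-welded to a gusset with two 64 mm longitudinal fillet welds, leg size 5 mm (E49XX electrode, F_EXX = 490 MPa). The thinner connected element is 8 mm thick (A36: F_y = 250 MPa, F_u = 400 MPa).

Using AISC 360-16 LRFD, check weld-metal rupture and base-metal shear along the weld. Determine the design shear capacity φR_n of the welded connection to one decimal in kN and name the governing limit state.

99.8 kN (weld metal governs)

Weld metal: throat = 0.707×5 = 3.535 mm, L = 2×64 = 128 mm. φR_n = 0.75 × 0.6 × 490 × 3.535 × 128 = 99.8 kN.
Base metal shear (8 mm plate): yield φR_n = 1.0×0.6×250×8×128 = 153.6 kN; rupture φR_n = 0.75×0.6×400×8×128 = 184.3 kN; take 153.6 kN (yield).
Governing: min(99.8, 153.6) = 99.8 kN → weld metal.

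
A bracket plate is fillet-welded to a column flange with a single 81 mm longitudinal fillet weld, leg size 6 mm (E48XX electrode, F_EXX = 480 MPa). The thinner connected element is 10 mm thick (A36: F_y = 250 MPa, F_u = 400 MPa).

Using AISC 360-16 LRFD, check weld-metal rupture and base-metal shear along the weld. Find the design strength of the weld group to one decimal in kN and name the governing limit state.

74.2 kN (weld metal governs)

Weld metal: throat = 0.707×6 = 4.242 mm, L = 81 mm. φR_n = 0.75 × 0.6 × 480 × 4.242 × 81 = 74.2 kN.
Base metal shear (10 mm plate): yield φR_n = 1.0×0.6×250×10×81 = 121.5 kN; rupture φR_n = 0.75×0.6×400×10×81 = 145.8 kN; take 121.5 kN (yield).
Governing: min(74.2, 121.5) = 74.2 kN → weld metal.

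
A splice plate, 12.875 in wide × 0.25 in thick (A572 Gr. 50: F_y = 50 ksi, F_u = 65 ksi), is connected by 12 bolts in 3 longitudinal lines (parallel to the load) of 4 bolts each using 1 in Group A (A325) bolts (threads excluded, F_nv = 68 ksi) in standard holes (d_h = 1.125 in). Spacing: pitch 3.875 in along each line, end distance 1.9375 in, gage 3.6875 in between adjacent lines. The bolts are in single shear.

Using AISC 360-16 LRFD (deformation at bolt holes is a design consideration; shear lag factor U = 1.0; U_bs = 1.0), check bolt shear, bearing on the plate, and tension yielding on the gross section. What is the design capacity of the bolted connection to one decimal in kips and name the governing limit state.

144.8 kips (gross-section yield governs)

Bolt shear: A_b = π(1)²/4 = 0.7854 in². φR_n = 0.75 × 68 × 0.7854 × 12 × 1 = 480.7 kips.
Bearing (0.25 in plate, F_u = 65 ksi): end bolts L_c = 1.9375 − 1.125/2 = 1.375, R_n = min(1.2×1.375×0.25×65, 2.4×1×0.25×65) = 26.813 kips/bolt; interior L_c = 3.875 − 1.125 = 2.75, R_n = 39 kips/bolt. φR_n = 0.75 × (3×26.813 + 9×39) = 323.6 kips.
Tension yield (gross): A_g = 12.875×0.25 = 3.2188 in². φR_n = 0.90 × 50 × 3.2188 = 144.8 kips.
Governing: min(480.7, 323.6, 144.8) = 144.8 kips → gross-section yield.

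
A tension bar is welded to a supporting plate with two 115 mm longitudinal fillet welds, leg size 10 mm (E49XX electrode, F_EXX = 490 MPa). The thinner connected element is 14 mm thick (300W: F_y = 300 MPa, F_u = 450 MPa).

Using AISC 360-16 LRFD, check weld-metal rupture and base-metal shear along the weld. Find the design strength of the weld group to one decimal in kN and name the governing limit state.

Weld metal: throat = 0.707×10 = 7.07 mm, L = 2×115 = 230 mm. φR_n = 0.75 × 0.6 × 490 × 7.07 × 230 = 358.6 kN.
Base metal shear (14 mm plate): yield φR_n = 1.0×0.6×300×14×230 = 579.6 kN; rupture φR_n = 0.75×0.6×450×14×230 = 652.1 kN; take 579.6 kN (yield).
Governing: min(358.6, 579.6) = 358.6 kN → weld metal.

358.6 kN (weld metal governs)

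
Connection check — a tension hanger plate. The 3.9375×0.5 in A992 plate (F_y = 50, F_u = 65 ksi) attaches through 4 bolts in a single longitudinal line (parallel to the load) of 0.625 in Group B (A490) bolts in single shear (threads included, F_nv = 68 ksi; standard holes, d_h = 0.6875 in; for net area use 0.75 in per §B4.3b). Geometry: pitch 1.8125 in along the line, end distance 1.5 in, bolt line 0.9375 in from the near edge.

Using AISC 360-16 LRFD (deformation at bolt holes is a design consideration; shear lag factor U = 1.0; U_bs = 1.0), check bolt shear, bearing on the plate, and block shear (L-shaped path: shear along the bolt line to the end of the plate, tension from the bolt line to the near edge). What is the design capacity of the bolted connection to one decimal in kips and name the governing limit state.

62.6 kips (bolt shear governs)

Bolt shear: A_b = π(0.625)²/4 = 0.3068 in². φR_n = 0.75 × 68 × 0.3068 × 4 × 1 = 62.6 kips.
Bearing (0.5 in plate, F_u = 65 ksi): end bolts L_c = 1.5 − 0.6875/2 = 1.15625, R_n = min(1.2×1.15625×0.5×65, 2.4×0.625×0.5×65) = 45.094 kips/bolt; interior L_c = 1.8125 − 0.6875 = 1.125, R_n = 43.875 kips/bolt. φR_n = 0.75 × (1×45.094 + 3×43.875) = 132.5 kips.
Block shear: shear path 1×[1.5+3×1.8125] = 1×6.9375 in, A_gv = 3.4688, A_nv = 1×(6.9375 − 3.5×0.75)×0.5 = 2.1563 in²; tension to near edge: (0.9375 − 0.5×0.75)×0.5 = 0.28125 in². R_n = min(0.6×65×2.1563, 0.6×50×3.4688) + 1.0×65×0.28125 = min(84.096, 104.06) + 18.281 = 102.38 kips. φR_n = 0.75 × 102.38 = 76.8 kips.
Governing: min(62.6, 132.5, 76.8) = 62.6 kips → bolt shear.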